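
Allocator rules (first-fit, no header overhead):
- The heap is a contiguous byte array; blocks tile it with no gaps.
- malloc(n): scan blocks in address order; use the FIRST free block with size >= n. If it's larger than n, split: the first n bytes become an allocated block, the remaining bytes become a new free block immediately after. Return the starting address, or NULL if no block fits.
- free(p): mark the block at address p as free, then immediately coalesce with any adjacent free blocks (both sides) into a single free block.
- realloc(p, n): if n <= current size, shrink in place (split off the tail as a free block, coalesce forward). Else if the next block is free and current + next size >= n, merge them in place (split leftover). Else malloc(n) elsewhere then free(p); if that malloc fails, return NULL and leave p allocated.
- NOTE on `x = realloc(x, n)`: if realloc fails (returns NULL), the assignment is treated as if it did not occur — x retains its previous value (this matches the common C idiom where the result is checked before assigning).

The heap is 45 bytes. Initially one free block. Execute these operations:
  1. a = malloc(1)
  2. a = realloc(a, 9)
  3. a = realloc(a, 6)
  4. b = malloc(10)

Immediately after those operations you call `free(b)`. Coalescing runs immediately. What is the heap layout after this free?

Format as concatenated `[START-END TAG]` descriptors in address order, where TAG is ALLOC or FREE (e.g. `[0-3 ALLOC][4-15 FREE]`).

Op 1: a = malloc(1) -> a = 0; heap: [0-0 ALLOC][1-44 FREE]
Op 2: a = realloc(a, 9) -> a = 0; heap: [0-8 ALLOC][9-44 FREE]
Op 3: a = realloc(a, 6) -> a = 0; heap: [0-5 ALLOC][6-44 FREE]
Op 4: b = malloc(10) -> b = 6; heap: [0-5 ALLOC][6-15 ALLOC][16-44 FREE]
free(b): b = 6 -> block [6-15 ALLOC]; mark free, coalesce with adjacent free neighbors -> [0-5 ALLOC][6-44 FREE]

Answer: [0-5 ALLOC][6-44 FREE]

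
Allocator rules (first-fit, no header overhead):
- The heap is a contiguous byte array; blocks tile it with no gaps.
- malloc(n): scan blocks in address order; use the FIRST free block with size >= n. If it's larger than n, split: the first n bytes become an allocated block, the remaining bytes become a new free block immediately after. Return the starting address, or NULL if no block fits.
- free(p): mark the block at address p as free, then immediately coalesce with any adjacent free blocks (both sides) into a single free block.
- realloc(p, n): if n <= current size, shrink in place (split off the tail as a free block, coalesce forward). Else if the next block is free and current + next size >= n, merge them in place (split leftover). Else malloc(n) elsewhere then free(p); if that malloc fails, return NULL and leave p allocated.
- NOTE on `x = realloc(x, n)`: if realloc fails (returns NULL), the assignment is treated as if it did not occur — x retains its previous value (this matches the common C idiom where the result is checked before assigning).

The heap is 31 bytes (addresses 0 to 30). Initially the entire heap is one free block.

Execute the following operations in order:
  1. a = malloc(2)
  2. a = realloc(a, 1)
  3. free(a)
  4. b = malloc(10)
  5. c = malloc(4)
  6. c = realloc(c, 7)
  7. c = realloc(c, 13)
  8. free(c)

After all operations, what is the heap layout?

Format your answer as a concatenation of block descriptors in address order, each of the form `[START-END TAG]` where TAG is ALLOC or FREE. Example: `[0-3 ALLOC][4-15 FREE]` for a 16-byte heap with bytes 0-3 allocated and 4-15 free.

Answer: [0-9 ALLOC][10-30 FREE]

Derivation:
Op 1: a = malloc(2) -> a = 0; heap: [0-1 ALLOC][2-30 FREE]
Op 2: a = realloc(a, 1) -> a = 0; heap: [0-0 ALLOC][1-30 FREE]
Op 3: free(a) -> (freed a); heap: [0-30 FREE]
Op 4: b = malloc(10) -> b = 0; heap: [0-9 ALLOC][10-30 FREE]
Op 5: c = malloc(4) -> c = 10; heap: [0-9 ALLOC][10-13 ALLOC][14-30 FREE]
Op 6: c = realloc(c, 7) -> c = 10; heap: [0-9 ALLOC][10-16 ALLOC][17-30 FREE]
Op 7: c = realloc(c, 13) -> c = 10; heap: [0-9 ALLOC][10-22 ALLOC][23-30 FREE]
Op 8: free(c) -> (freed c); heap: [0-9 ALLOC][10-30 FREE]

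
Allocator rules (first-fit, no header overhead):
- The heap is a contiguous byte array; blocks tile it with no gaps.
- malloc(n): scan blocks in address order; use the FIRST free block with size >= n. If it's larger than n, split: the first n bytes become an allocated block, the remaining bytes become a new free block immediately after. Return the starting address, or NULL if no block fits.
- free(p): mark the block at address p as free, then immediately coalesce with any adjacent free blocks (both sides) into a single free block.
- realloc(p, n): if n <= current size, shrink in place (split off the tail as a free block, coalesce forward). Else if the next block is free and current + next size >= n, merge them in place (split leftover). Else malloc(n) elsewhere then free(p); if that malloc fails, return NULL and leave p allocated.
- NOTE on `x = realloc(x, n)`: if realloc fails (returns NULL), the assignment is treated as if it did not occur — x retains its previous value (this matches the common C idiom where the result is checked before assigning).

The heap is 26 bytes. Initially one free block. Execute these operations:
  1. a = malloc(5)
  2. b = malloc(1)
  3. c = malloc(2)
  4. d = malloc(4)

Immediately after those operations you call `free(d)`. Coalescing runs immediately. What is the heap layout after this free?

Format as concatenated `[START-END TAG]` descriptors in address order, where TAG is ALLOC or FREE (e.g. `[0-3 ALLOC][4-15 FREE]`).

Answer: [0-4 ALLOC][5-5 ALLOC][6-7 ALLOC][8-25 FREE]

Derivation:
Op 1: a = malloc(5) -> a = 0; heap: [0-4 ALLOC][5-25 FREE]
Op 2: b = malloc(1) -> b = 5; heap: [0-4 ALLOC][5-5 ALLOC][6-25 FREE]
Op 3: c = malloc(2) -> c = 6; heap: [0-4 ALLOC][5-5 ALLOC][6-7 ALLOC][8-25 FREE]
Op 4: d = malloc(4) -> d = 8; heap: [0-4 ALLOC][5-5 ALLOC][6-7 ALLOC][8-11 ALLOC][12-25 FREE]
free(d): d = 8 -> block [8-11 ALLOC]; mark free, coalesce with adjacent free neighbors -> [0-4 ALLOC][5-5 ALLOC][6-7 ALLOC][8-25 FREE]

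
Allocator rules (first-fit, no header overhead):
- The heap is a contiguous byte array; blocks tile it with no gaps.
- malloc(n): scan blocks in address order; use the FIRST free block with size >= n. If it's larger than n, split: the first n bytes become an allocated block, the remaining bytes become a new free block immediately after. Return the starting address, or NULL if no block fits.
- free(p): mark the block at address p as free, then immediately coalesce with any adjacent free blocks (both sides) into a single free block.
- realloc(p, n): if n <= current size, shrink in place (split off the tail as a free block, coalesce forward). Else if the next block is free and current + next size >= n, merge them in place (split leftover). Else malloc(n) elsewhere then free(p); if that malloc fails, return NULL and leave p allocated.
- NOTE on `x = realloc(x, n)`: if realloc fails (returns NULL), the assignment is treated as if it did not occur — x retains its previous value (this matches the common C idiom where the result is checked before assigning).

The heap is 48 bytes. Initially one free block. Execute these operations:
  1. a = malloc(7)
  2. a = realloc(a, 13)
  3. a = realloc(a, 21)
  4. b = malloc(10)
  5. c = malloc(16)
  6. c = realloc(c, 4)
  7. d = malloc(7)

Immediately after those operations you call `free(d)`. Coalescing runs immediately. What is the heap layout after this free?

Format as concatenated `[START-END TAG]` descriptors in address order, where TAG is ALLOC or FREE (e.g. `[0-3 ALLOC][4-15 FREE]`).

Op 1: a = malloc(7) -> a = 0; heap: [0-6 ALLOC][7-47 FREE]
Op 2: a = realloc(a, 13) -> a = 0; heap: [0-12 ALLOC][13-47 FREE]
Op 3: a = realloc(a, 21) -> a = 0; heap: [0-20 ALLOC][21-47 FREE]
Op 4: b = malloc(10) -> b = 21; heap: [0-20 ALLOC][21-30 ALLOC][31-47 FREE]
Op 5: c = malloc(16) -> c = 31; heap: [0-20 ALLOC][21-30 ALLOC][31-46 ALLOC][47-47 FREE]
Op 6: c = realloc(c, 4) -> c = 31; heap: [0-20 ALLOC][21-30 ALLOC][31-34 ALLOC][35-47 FREE]
Op 7: d = malloc(7) -> d = 35; heap: [0-20 ALLOC][21-30 ALLOC][31-34 ALLOC][35-41 ALLOC][42-47 FREE]
free(d): d = 35 -> block [35-41 ALLOC]; mark free, coalesce with adjacent free neighbors -> [0-20 ALLOC][21-30 ALLOC][31-34 ALLOC][35-47 FREE]

Answer: [0-20 ALLOC][21-30 ALLOC][31-34 ALLOC][35-47 FREE]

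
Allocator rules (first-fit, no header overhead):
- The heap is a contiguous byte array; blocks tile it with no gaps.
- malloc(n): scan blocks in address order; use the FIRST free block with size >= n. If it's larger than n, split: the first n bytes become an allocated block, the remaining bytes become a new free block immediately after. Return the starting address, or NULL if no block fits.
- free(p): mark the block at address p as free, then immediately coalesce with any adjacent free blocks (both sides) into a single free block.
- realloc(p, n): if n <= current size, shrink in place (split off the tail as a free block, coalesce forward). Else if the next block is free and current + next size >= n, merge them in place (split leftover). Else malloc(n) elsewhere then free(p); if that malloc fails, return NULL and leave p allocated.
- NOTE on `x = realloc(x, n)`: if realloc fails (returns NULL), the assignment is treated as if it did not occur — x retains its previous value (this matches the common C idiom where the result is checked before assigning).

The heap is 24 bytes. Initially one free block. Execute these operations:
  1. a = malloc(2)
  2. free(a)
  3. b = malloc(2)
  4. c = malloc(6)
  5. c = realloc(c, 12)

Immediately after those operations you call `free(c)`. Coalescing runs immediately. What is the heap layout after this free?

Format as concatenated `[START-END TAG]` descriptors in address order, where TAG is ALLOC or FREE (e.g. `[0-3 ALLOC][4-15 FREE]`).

Op 1: a = malloc(2) -> a = 0; heap: [0-1 ALLOC][2-23 FREE]
Op 2: free(a) -> (freed a); heap: [0-23 FREE]
Op 3: b = malloc(2) -> b = 0; heap: [0-1 ALLOC][2-23 FREE]
Op 4: c = malloc(6) -> c = 2; heap: [0-1 ALLOC][2-7 ALLOC][8-23 FREE]
Op 5: c = realloc(c, 12) -> c = 2; heap: [0-1 ALLOC][2-13 ALLOC][14-23 FREE]
free(c): c = 2 -> block [2-13 ALLOC]; mark free, coalesce with adjacent free neighbors -> [0-1 ALLOC][2-23 FREE]

Answer: [0-1 ALLOC][2-23 FREE]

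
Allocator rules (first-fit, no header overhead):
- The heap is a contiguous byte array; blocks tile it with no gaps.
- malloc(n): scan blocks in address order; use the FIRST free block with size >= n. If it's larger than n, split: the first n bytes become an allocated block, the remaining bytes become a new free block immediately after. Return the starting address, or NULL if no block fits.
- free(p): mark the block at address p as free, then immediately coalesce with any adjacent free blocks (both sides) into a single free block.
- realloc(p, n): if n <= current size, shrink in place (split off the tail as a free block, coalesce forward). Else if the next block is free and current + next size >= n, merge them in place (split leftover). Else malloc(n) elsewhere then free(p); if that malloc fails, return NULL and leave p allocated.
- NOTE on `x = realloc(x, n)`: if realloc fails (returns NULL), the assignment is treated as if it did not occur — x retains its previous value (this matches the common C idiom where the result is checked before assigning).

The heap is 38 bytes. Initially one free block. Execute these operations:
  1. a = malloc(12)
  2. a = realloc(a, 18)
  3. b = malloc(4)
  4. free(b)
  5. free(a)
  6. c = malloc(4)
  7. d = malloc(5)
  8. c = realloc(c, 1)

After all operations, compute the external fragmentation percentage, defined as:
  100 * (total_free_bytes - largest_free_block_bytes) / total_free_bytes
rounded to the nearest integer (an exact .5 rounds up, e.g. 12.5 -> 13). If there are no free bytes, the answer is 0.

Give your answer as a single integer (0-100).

Op 1: a = malloc(12) -> a = 0; heap: [0-11 ALLOC][12-37 FREE]
Op 2: a = realloc(a, 18) -> a = 0; heap: [0-17 ALLOC][18-37 FREE]
Op 3: b = malloc(4) -> b = 18; heap: [0-17 ALLOC][18-21 ALLOC][22-37 FREE]
Op 4: free(b) -> (freed b); heap: [0-17 ALLOC][18-37 FREE]
Op 5: free(a) -> (freed a); heap: [0-37 FREE]
Op 6: c = malloc(4) -> c = 0; heap: [0-3 ALLOC][4-37 FREE]
Op 7: d = malloc(5) -> d = 4; heap: [0-3 ALLOC][4-8 ALLOC][9-37 FREE]
Op 8: c = realloc(c, 1) -> c = 0; heap: [0-0 ALLOC][1-3 FREE][4-8 ALLOC][9-37 FREE]
Free blocks: [3 29] total_free=32 largest=29 -> 100*(32-29)/32 = 300/32 = 9.375 -> rounds to 9

Answer: 9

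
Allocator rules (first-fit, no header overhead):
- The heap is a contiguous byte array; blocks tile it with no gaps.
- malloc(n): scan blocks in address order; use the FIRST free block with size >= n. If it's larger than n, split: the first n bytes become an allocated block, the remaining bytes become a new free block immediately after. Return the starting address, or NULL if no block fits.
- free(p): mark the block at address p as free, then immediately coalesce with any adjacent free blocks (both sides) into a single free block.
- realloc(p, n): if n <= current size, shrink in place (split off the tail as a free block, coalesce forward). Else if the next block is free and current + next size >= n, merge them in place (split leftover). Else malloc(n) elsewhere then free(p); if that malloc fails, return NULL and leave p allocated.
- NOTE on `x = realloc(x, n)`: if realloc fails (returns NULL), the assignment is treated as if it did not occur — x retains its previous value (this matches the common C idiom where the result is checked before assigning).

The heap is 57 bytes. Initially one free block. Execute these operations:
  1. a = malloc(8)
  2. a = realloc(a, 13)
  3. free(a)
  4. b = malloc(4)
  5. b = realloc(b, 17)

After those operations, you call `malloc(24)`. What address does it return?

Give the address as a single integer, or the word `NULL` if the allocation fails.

Op 1: a = malloc(8) -> a = 0; heap: [0-7 ALLOC][8-56 FREE]
Op 2: a = realloc(a, 13) -> a = 0; heap: [0-12 ALLOC][13-56 FREE]
Op 3: free(a) -> (freed a); heap: [0-56 FREE]
Op 4: b = malloc(4) -> b = 0; heap: [0-3 ALLOC][4-56 FREE]
Op 5: b = realloc(b, 17) -> b = 0; heap: [0-16 ALLOC][17-56 FREE]
malloc(24): first-fit scan over [0-16 ALLOC][17-56 FREE] -> 17

Answer: 17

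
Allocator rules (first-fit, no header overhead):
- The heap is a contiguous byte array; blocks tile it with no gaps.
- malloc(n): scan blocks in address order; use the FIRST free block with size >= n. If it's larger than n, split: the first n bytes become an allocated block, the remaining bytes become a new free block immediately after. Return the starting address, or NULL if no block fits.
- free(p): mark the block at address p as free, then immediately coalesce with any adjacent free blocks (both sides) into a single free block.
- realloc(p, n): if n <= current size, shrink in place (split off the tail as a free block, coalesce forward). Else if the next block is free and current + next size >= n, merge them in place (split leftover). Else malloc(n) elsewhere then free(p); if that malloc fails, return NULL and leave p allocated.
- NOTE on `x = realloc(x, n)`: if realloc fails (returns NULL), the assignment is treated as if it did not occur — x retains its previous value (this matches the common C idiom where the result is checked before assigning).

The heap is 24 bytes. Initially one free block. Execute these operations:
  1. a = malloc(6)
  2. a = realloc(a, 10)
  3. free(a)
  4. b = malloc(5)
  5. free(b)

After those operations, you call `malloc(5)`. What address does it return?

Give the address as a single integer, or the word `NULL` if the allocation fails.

Op 1: a = malloc(6) -> a = 0; heap: [0-5 ALLOC][6-23 FREE]
Op 2: a = realloc(a, 10) -> a = 0; heap: [0-9 ALLOC][10-23 FREE]
Op 3: free(a) -> (freed a); heap: [0-23 FREE]
Op 4: b = malloc(5) -> b = 0; heap: [0-4 ALLOC][5-23 FREE]
Op 5: free(b) -> (freed b); heap: [0-23 FREE]
malloc(5): first-fit scan over [0-23 FREE] -> 0

Answer: 0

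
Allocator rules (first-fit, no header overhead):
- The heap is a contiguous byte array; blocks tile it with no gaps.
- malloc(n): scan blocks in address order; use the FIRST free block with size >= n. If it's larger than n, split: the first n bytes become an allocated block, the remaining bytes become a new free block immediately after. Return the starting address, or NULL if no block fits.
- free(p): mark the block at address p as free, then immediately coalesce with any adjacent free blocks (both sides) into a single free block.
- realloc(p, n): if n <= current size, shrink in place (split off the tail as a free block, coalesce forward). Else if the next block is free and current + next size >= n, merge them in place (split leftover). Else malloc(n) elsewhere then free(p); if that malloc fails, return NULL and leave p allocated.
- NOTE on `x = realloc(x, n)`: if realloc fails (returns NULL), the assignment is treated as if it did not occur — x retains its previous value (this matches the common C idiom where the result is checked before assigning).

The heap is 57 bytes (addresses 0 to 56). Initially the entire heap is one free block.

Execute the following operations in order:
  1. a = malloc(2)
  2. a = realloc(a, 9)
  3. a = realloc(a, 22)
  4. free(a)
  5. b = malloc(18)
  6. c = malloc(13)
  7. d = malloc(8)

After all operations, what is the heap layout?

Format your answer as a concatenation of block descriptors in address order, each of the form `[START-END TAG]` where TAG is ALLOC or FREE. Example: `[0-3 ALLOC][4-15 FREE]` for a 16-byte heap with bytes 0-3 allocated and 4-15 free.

Answer: [0-17 ALLOC][18-30 ALLOC][31-38 ALLOC][39-56 FREE]

Derivation:
Op 1: a = malloc(2) -> a = 0; heap: [0-1 ALLOC][2-56 FREE]
Op 2: a = realloc(a, 9) -> a = 0; heap: [0-8 ALLOC][9-56 FREE]
Op 3: a = realloc(a, 22) -> a = 0; heap: [0-21 ALLOC][22-56 FREE]
Op 4: free(a) -> (freed a); heap: [0-56 FREE]
Op 5: b = malloc(18) -> b = 0; heap: [0-17 ALLOC][18-56 FREE]
Op 6: c = malloc(13) -> c = 18; heap: [0-17 ALLOC][18-30 ALLOC][31-56 FREE]
Op 7: d = malloc(8) -> d = 31; heap: [0-17 ALLOC][18-30 ALLOC][31-38 ALLOC][39-56 FREE]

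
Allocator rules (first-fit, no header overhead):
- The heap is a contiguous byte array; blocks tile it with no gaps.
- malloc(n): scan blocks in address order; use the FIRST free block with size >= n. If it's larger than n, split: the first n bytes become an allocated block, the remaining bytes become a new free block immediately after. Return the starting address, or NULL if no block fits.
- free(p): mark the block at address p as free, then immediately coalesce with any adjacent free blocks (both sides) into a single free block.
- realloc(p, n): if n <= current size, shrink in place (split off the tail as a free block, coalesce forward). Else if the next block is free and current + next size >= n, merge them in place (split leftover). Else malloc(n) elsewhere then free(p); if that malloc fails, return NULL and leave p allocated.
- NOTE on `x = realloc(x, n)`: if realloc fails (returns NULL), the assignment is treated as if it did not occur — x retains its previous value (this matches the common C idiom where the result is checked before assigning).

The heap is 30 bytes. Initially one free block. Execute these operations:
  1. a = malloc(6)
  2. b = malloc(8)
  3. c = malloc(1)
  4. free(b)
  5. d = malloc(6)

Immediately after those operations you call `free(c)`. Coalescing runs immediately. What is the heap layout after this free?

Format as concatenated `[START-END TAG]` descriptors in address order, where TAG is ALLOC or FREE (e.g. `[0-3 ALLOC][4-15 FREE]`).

Answer: [0-5 ALLOC][6-11 ALLOC][12-29 FREE]

Derivation:
Op 1: a = malloc(6) -> a = 0; heap: [0-5 ALLOC][6-29 FREE]
Op 2: b = malloc(8) -> b = 6; heap: [0-5 ALLOC][6-13 ALLOC][14-29 FREE]
Op 3: c = malloc(1) -> c = 14; heap: [0-5 ALLOC][6-13 ALLOC][14-14 ALLOC][15-29 FREE]
Op 4: free(b) -> (freed b); heap: [0-5 ALLOC][6-13 FREE][14-14 ALLOC][15-29 FREE]
Op 5: d = malloc(6) -> d = 6; heap: [0-5 ALLOC][6-11 ALLOC][12-13 FREE][14-14 ALLOC][15-29 FREE]
free(c): c = 14 -> block [14-14 ALLOC]; mark free, coalesce with adjacent free neighbors -> [0-5 ALLOC][6-11 ALLOC][12-29 FREE]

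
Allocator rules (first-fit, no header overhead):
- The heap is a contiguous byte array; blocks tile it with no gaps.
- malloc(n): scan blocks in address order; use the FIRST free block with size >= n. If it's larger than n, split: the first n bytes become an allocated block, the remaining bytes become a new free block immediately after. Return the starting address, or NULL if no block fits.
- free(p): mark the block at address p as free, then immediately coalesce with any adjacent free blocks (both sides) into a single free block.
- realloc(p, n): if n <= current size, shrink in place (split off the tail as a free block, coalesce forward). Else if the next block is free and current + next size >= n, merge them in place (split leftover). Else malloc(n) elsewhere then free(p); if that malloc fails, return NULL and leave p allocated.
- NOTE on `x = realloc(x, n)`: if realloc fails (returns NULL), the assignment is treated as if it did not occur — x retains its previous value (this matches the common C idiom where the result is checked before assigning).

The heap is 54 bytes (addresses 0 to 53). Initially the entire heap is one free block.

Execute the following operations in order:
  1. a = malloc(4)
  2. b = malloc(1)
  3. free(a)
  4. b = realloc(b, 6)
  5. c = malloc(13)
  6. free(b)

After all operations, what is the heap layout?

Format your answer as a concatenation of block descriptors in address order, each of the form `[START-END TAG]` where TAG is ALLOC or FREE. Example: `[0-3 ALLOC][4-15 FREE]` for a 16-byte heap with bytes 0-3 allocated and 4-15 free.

Op 1: a = malloc(4) -> a = 0; heap: [0-3 ALLOC][4-53 FREE]
Op 2: b = malloc(1) -> b = 4; heap: [0-3 ALLOC][4-4 ALLOC][5-53 FREE]
Op 3: free(a) -> (freed a); heap: [0-3 FREE][4-4 ALLOC][5-53 FREE]
Op 4: b = realloc(b, 6) -> b = 4; heap: [0-3 FREE][4-9 ALLOC][10-53 FREE]
Op 5: c = malloc(13) -> c = 10; heap: [0-3 FREE][4-9 ALLOC][10-22 ALLOC][23-53 FREE]
Op 6: free(b) -> (freed b); heap: [0-9 FREE][10-22 ALLOC][23-53 FREE]

Answer: [0-9 FREE][10-22 ALLOC][23-53 FREE]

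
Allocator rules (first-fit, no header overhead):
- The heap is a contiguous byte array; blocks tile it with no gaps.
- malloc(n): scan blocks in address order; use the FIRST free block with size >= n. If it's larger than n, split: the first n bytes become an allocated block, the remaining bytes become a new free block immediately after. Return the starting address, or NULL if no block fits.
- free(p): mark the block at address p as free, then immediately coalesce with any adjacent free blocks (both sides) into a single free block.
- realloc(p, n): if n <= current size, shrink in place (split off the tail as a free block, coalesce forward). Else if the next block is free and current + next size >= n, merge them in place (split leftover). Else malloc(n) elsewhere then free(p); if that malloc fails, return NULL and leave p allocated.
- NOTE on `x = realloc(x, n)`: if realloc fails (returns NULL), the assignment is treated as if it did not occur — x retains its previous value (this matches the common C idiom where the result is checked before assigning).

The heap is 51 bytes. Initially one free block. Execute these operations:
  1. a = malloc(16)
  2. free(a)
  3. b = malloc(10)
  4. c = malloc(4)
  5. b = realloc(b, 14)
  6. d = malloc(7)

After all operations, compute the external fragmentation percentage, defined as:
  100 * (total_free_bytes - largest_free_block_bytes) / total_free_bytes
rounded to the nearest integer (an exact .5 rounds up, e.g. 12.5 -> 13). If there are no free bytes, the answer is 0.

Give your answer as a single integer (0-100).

Op 1: a = malloc(16) -> a = 0; heap: [0-15 ALLOC][16-50 FREE]
Op 2: free(a) -> (freed a); heap: [0-50 FREE]
Op 3: b = malloc(10) -> b = 0; heap: [0-9 ALLOC][10-50 FREE]
Op 4: c = malloc(4) -> c = 10; heap: [0-9 ALLOC][10-13 ALLOC][14-50 FREE]
Op 5: b = realloc(b, 14) -> b = 14; heap: [0-9 FREE][10-13 ALLOC][14-27 ALLOC][28-50 FREE]
Op 6: d = malloc(7) -> d = 0; heap: [0-6 ALLOC][7-9 FREE][10-13 ALLOC][14-27 ALLOC][28-50 FREE]
Free blocks: [3 23] total_free=26 largest=23 -> 100*(26-23)/26 = 300/26 ≈ 11.538 -> rounds to 12

Answer: 12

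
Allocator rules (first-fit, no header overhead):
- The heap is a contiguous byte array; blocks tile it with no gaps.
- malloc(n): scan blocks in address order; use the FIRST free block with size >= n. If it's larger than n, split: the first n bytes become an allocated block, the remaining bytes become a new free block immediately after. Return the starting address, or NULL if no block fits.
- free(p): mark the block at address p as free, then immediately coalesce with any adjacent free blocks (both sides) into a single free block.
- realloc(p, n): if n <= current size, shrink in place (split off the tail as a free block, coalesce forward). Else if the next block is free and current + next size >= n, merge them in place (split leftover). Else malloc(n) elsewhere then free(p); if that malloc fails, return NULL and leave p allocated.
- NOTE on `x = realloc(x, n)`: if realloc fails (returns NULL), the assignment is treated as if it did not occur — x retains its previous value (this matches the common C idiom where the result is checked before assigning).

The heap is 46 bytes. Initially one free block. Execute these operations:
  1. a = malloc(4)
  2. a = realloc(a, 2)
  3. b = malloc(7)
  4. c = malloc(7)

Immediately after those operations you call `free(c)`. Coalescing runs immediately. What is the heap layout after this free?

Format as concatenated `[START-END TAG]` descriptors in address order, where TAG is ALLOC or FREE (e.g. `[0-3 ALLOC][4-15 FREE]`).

Answer: [0-1 ALLOC][2-8 ALLOC][9-45 FREE]

Derivation:
Op 1: a = malloc(4) -> a = 0; heap: [0-3 ALLOC][4-45 FREE]
Op 2: a = realloc(a, 2) -> a = 0; heap: [0-1 ALLOC][2-45 FREE]
Op 3: b = malloc(7) -> b = 2; heap: [0-1 ALLOC][2-8 ALLOC][9-45 FREE]
Op 4: c = malloc(7) -> c = 9; heap: [0-1 ALLOC][2-8 ALLOC][9-15 ALLOC][16-45 FREE]
free(c): c = 9 -> block [9-15 ALLOC]; mark free, coalesce with adjacent free neighbors -> [0-1 ALLOC][2-8 ALLOC][9-45 FREE]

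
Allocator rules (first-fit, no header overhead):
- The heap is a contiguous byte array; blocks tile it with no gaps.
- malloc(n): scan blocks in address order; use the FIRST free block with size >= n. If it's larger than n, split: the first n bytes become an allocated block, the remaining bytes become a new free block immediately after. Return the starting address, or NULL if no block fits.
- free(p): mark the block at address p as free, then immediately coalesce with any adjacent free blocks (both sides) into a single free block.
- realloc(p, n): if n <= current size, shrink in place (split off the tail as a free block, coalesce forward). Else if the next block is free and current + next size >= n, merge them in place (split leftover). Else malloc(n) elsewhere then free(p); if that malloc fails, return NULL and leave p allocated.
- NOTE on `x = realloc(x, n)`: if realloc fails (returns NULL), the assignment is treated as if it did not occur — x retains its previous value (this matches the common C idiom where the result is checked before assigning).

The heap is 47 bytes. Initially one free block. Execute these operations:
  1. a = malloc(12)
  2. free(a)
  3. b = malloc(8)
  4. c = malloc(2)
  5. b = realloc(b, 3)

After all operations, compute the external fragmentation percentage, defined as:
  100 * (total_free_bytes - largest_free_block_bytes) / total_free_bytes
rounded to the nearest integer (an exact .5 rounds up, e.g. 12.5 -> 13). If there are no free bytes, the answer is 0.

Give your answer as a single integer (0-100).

Op 1: a = malloc(12) -> a = 0; heap: [0-11 ALLOC][12-46 FREE]
Op 2: free(a) -> (freed a); heap: [0-46 FREE]
Op 3: b = malloc(8) -> b = 0; heap: [0-7 ALLOC][8-46 FREE]
Op 4: c = malloc(2) -> c = 8; heap: [0-7 ALLOC][8-9 ALLOC][10-46 FREE]
Op 5: b = realloc(b, 3) -> b = 0; heap: [0-2 ALLOC][3-7 FREE][8-9 ALLOC][10-46 FREE]
Free blocks: [5 37] total_free=42 largest=37 -> 100*(42-37)/42 = 500/42 ≈ 11.905 -> rounds to 12

Answer: 12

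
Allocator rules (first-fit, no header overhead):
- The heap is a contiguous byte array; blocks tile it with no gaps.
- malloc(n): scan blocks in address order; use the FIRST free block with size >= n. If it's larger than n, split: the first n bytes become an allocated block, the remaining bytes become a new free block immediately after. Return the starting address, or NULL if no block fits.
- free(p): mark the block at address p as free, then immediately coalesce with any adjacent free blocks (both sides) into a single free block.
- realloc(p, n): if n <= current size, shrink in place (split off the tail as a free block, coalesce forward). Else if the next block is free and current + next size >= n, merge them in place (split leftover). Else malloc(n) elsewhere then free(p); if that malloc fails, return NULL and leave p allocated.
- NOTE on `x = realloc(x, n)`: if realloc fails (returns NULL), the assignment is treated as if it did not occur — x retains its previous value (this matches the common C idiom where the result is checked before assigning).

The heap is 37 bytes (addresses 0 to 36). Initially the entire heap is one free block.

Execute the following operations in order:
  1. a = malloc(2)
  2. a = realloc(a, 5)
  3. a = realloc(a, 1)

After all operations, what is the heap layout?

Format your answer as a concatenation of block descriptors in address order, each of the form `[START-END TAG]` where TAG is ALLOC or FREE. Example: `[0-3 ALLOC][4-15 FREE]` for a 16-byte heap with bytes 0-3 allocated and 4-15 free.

Answer: [0-0 ALLOC][1-36 FREE]

Derivation:
Op 1: a = malloc(2) -> a = 0; heap: [0-1 ALLOC][2-36 FREE]
Op 2: a = realloc(a, 5) -> a = 0; heap: [0-4 ALLOC][5-36 FREE]
Op 3: a = realloc(a, 1) -> a = 0; heap: [0-0 ALLOC][1-36 FREE]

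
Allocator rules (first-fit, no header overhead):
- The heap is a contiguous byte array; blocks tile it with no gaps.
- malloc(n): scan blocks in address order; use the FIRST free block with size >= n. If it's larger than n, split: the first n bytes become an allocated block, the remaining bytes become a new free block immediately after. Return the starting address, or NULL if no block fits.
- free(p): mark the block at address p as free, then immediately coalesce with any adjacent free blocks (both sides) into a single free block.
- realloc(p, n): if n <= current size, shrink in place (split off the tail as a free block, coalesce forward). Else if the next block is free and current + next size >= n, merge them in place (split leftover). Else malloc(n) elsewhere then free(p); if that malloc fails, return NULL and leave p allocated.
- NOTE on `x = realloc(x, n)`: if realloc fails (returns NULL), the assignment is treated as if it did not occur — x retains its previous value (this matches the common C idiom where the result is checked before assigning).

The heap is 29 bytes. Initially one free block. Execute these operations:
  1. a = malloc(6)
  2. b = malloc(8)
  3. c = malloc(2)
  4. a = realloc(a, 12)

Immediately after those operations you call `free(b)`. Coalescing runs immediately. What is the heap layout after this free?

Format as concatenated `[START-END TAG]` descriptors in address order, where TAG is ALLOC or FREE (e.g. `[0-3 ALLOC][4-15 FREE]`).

Op 1: a = malloc(6) -> a = 0; heap: [0-5 ALLOC][6-28 FREE]
Op 2: b = malloc(8) -> b = 6; heap: [0-5 ALLOC][6-13 ALLOC][14-28 FREE]
Op 3: c = malloc(2) -> c = 14; heap: [0-5 ALLOC][6-13 ALLOC][14-15 ALLOC][16-28 FREE]
Op 4: a = realloc(a, 12) -> a = 16; heap: [0-5 FREE][6-13 ALLOC][14-15 ALLOC][16-27 ALLOC][28-28 FREE]
free(b): b = 6 -> block [6-13 ALLOC]; mark free, coalesce with adjacent free neighbors -> [0-13 FREE][14-15 ALLOC][16-27 ALLOC][28-28 FREE]

Answer: [0-13 FREE][14-15 ALLOC][16-27 ALLOC][28-28 FREE]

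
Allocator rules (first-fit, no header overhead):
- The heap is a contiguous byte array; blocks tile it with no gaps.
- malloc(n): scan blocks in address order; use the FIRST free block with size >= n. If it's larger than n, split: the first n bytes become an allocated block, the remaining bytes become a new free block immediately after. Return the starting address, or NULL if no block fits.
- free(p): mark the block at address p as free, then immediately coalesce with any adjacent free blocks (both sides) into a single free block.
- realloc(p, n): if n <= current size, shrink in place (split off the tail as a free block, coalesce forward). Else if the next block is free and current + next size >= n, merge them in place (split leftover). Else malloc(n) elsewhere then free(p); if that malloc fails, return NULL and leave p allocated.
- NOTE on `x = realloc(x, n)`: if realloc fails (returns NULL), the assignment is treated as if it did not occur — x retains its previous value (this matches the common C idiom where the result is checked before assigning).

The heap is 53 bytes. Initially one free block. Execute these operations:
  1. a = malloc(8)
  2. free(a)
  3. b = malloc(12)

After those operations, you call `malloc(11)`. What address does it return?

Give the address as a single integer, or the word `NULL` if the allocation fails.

Answer: 12

Derivation:
Op 1: a = malloc(8) -> a = 0; heap: [0-7 ALLOC][8-52 FREE]
Op 2: free(a) -> (freed a); heap: [0-52 FREE]
Op 3: b = malloc(12) -> b = 0; heap: [0-11 ALLOC][12-52 FREE]
malloc(11): first-fit scan over [0-11 ALLOC][12-52 FREE] -> 12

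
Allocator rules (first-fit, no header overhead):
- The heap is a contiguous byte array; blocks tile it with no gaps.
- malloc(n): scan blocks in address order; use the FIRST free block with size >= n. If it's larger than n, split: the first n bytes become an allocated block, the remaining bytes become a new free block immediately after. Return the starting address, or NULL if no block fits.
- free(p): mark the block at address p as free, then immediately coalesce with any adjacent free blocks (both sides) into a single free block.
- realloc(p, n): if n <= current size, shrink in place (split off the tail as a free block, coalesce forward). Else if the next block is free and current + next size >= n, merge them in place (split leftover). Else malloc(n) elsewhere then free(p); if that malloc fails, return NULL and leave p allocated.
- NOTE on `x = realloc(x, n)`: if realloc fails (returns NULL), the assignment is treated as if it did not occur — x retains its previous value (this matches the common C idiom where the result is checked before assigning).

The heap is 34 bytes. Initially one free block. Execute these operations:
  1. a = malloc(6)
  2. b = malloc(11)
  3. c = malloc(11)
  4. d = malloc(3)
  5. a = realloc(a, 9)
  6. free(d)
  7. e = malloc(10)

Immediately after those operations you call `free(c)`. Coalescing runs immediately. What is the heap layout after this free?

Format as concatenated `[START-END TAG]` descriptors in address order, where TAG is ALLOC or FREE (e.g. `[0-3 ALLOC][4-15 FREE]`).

Answer: [0-5 ALLOC][6-16 ALLOC][17-33 FREE]

Derivation:
Op 1: a = malloc(6) -> a = 0; heap: [0-5 ALLOC][6-33 FREE]
Op 2: b = malloc(11) -> b = 6; heap: [0-5 ALLOC][6-16 ALLOC][17-33 FREE]
Op 3: c = malloc(11) -> c = 17; heap: [0-5 ALLOC][6-16 ALLOC][17-27 ALLOC][28-33 FREE]
Op 4: d = malloc(3) -> d = 28; heap: [0-5 ALLOC][6-16 ALLOC][17-27 ALLOC][28-30 ALLOC][31-33 FREE]
Op 5: a = realloc(a, 9) -> NULL (a unchanged); heap: [0-5 ALLOC][6-16 ALLOC][17-27 ALLOC][28-30 ALLOC][31-33 FREE]
Op 6: free(d) -> (freed d); heap: [0-5 ALLOC][6-16 ALLOC][17-27 ALLOC][28-33 FREE]
Op 7: e = malloc(10) -> e = NULL; heap: [0-5 ALLOC][6-16 ALLOC][17-27 ALLOC][28-33 FREE]
free(c): c = 17 -> block [17-27 ALLOC]; mark free, coalesce with adjacent free neighbors -> [0-5 ALLOC][6-16 ALLOC][17-33 FREE]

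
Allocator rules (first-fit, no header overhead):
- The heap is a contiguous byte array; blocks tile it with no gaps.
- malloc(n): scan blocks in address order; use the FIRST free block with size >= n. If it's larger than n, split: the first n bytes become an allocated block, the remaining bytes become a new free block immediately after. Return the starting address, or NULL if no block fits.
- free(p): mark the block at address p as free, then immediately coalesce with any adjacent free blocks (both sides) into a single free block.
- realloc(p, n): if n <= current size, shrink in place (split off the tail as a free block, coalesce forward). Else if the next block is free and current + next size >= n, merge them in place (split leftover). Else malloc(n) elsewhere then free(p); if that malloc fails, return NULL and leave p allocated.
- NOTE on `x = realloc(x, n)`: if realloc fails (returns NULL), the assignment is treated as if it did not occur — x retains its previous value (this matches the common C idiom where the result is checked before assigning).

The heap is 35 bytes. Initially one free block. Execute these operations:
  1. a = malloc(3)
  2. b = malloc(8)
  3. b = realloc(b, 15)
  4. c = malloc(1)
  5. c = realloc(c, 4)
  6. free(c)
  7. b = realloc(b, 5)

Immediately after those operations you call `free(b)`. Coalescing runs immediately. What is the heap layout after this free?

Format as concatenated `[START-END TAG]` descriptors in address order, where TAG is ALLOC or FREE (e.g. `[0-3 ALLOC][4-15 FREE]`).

Op 1: a = malloc(3) -> a = 0; heap: [0-2 ALLOC][3-34 FREE]
Op 2: b = malloc(8) -> b = 3; heap: [0-2 ALLOC][3-10 ALLOC][11-34 FREE]
Op 3: b = realloc(b, 15) -> b = 3; heap: [0-2 ALLOC][3-17 ALLOC][18-34 FREE]
Op 4: c = malloc(1) -> c = 18; heap: [0-2 ALLOC][3-17 ALLOC][18-18 ALLOC][19-34 FREE]
Op 5: c = realloc(c, 4) -> c = 18; heap: [0-2 ALLOC][3-17 ALLOC][18-21 ALLOC][22-34 FREE]
Op 6: free(c) -> (freed c); heap: [0-2 ALLOC][3-17 ALLOC][18-34 FREE]
Op 7: b = realloc(b, 5) -> b = 3; heap: [0-2 ALLOC][3-7 ALLOC][8-34 FREE]
free(b): b = 3 -> block [3-7 ALLOC]; mark free, coalesce with adjacent free neighbors -> [0-2 ALLOC][3-34 FREE]

Answer: [0-2 ALLOC][3-34 FREE]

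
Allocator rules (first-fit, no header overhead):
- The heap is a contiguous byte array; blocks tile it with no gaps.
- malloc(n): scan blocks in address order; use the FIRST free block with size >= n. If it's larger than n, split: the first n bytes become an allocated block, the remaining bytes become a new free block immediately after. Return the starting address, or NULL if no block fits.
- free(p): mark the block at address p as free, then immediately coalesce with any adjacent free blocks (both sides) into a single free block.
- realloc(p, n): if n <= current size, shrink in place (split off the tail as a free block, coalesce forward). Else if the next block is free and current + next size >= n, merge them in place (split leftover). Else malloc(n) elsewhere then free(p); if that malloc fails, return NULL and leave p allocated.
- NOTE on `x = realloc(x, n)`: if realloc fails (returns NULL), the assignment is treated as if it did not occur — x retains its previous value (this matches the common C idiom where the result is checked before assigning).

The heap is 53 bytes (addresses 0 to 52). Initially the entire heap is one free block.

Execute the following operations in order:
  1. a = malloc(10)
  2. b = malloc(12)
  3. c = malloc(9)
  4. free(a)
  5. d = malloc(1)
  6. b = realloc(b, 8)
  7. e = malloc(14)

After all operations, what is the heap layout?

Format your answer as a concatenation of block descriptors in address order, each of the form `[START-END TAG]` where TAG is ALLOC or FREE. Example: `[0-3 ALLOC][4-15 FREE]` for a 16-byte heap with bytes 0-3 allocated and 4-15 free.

Answer: [0-0 ALLOC][1-9 FREE][10-17 ALLOC][18-21 FREE][22-30 ALLOC][31-44 ALLOC][45-52 FREE]

Derivation:
Op 1: a = malloc(10) -> a = 0; heap: [0-9 ALLOC][10-52 FREE]
Op 2: b = malloc(12) -> b = 10; heap: [0-9 ALLOC][10-21 ALLOC][22-52 FREE]
Op 3: c = malloc(9) -> c = 22; heap: [0-9 ALLOC][10-21 ALLOC][22-30 ALLOC][31-52 FREE]
Op 4: free(a) -> (freed a); heap: [0-9 FREE][10-21 ALLOC][22-30 ALLOC][31-52 FREE]
Op 5: d = malloc(1) -> d = 0; heap: [0-0 ALLOC][1-9 FREE][10-21 ALLOC][22-30 ALLOC][31-52 FREE]
Op 6: b = realloc(b, 8) -> b = 10; heap: [0-0 ALLOC][1-9 FREE][10-17 ALLOC][18-21 FREE][22-30 ALLOC][31-52 FREE]
Op 7: e = malloc(14) -> e = 31; heap: [0-0 ALLOC][1-9 FREE][10-17 ALLOC][18-21 FREE][22-30 ALLOC][31-44 ALLOC][45-52 FREE]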